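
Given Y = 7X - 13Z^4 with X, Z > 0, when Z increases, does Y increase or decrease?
Y decreases

Taking the partial derivative:
∂Y/∂Z = -52Z^3

∂Y/∂Z = -52Z^3 < 0 (assuming positive values)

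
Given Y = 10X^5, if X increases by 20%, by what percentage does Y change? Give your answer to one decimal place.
148.8%

For Y = 10X^5:
If X → X(1 + 0.2)
Then Y → Y · (1 + 0.2)^5
     ≈ Y · 2.4883

Percentage change = ((1 + 0.2)^5 − 1) × 100% ≈ 148.8%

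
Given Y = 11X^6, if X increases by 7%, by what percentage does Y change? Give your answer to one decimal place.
50.1%

For Y = 11X^6:
If X → X(1 + 0.07)
Then Y → Y · (1 + 0.07)^6
     ≈ Y · 1.5007

Percentage change = ((1 + 0.07)^6 − 1) × 100% ≈ 50.1%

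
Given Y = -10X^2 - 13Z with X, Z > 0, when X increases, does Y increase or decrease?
Y decreases

Taking the partial derivative:
∂Y/∂X = -20X

∂Y/∂X = -20X < 0 (assuming positive values)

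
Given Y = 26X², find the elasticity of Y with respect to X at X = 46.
Elasticity = 2

Elasticity = (dY/dX) · (X/Y)

dY/dX = 52·X
At X = 46: dY/dX = 2392, Y = 55016

Elasticity = 2392 · (46 / 55016) = 2

Interpretation: for a small percentage change in X, the percentage change in Y is approximately 2.00 times as large.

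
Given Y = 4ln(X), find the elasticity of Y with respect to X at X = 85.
Elasticity = 1/ln(85) ≈ 0.2251

Elasticity = (dY/dX) · (X/Y)

dY/dX = 4/X
At X = 85: dY/dX = 4/85, Y = 4·ln(85)

Elasticity = (4/85) · (85 / (4·ln(85))) = 1/ln(85) ≈ 0.2251

Interpretation: for a small percentage change in X, the percentage change in Y is approximately 0.23 times as large.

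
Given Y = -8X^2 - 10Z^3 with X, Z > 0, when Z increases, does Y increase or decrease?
Y decreases

Taking the partial derivative:
∂Y/∂Z = -30Z^2

∂Y/∂Z = -30Z^2 < 0 (assuming positive values)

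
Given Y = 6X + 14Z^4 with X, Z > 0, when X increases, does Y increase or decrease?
Y increases

Taking the partial derivative:
∂Y/∂X = 6

∂Y/∂X = 6 > 0 (assuming positive values)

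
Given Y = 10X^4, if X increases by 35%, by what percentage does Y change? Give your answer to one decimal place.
232.2%

For Y = 10X^4:
If X → X(1 + 0.35)
Then Y → Y · (1 + 0.35)^4
     ≈ Y · 3.3215

Percentage change = ((1 + 0.35)^4 − 1) × 100% ≈ 232.2%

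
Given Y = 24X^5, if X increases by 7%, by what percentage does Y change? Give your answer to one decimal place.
40.3%

For Y = 24X^5:
If X → X(1 + 0.07)
Then Y → Y · (1 + 0.07)^5
     ≈ Y · 1.4026

Percentage change = ((1 + 0.07)^5 − 1) × 100% ≈ 40.3%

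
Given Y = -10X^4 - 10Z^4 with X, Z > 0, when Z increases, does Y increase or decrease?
Y decreases

Taking the partial derivative:
∂Y/∂Z = -40Z^3

∂Y/∂Z = -40Z^3 < 0 (assuming positive values)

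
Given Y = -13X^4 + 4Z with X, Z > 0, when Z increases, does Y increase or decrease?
Y increases

Taking the partial derivative:
∂Y/∂Z = 4

∂Y/∂Z = 4 > 0 (assuming positive values)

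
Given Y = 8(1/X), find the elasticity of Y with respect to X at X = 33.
Elasticity = -1

Elasticity = (dY/dX) · (X/Y)

dY/dX = -8/X²
At X = 33: dY/dX = -8/1089, Y = 8/33

Elasticity = (-8/1089) · (33 / (8/33)) = -1

Interpretation: for a small percentage change in X, the percentage change in Y is approximately -1.00 times as large.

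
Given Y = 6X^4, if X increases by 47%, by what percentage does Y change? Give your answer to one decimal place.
366.9%

For Y = 6X^4:
If X → X(1 + 0.47)
Then Y → Y · (1 + 0.47)^4
     ≈ Y · 4.6695

Percentage change = ((1 + 0.47)^4 − 1) × 100% ≈ 366.9%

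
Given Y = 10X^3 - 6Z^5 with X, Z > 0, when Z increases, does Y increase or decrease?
Y decreases

Taking the partial derivative:
∂Y/∂Z = -30Z^4

∂Y/∂Z = -30Z^4 < 0 (assuming positive values)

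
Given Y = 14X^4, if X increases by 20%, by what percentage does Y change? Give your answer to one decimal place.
107.4%

For Y = 14X^4:
If X → X(1 + 0.2)
Then Y → Y · (1 + 0.2)^4
     = Y · 2.0736

Percentage change = ((1 + 0.2)^4 − 1) × 100% ≈ 107.4%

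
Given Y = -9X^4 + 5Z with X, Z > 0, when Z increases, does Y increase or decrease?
Y increases

Taking the partial derivative:
∂Y/∂Z = 5

∂Y/∂Z = 5 > 0 (assuming positive values)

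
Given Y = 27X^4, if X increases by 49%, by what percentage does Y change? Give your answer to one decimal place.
392.9%

For Y = 27X^4:
If X → X(1 + 0.49)
Then Y → Y · (1 + 0.49)^4
     ≈ Y · 4.9288

Percentage change = ((1 + 0.49)^4 − 1) × 100% ≈ 392.9%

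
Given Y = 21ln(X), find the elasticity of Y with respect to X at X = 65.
Elasticity = 1/ln(65) ≈ 0.2396

Elasticity = (dY/dX) · (X/Y)

dY/dX = 21/X
At X = 65: dY/dX = 21/65, Y = 21·ln(65)

Elasticity = (21/65) · (65 / (21·ln(65))) = 1/ln(65) ≈ 0.2396

Interpretation: for a small percentage change in X, the percentage change in Y is approximately 0.24 times as large.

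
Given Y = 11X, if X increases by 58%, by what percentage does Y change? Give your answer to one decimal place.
58.0%

For Y = 11X:
If X → X(1 + 0.58)
Then Y → Y · (1 + 0.58)^1
     = Y · 1.5800

Percentage change = ((1 + 0.58)^1 − 1) × 100% = 58.0%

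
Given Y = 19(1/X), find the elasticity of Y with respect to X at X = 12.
Elasticity = -1

Elasticity = (dY/dX) · (X/Y)

dY/dX = -19/X²
At X = 12: dY/dX = -19/144, Y = 19/12

Elasticity = (-19/144) · (12 / (19/12)) = -1

Interpretation: for a small percentage change in X, the percentage change in Y is approximately -1.00 times as large.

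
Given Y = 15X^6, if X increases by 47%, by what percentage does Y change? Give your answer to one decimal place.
909.0%

For Y = 15X^6:
If X → X(1 + 0.47)
Then Y → Y · (1 + 0.47)^6
     ≈ Y · 10.0903

Percentage change = ((1 + 0.47)^6 − 1) × 100% ≈ 909.0%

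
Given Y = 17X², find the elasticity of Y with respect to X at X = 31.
Elasticity = 2

Elasticity = (dY/dX) · (X/Y)

dY/dX = 34·X
At X = 31: dY/dX = 1054, Y = 16337

Elasticity = 1054 · (31 / 16337) = 2

Interpretation: for a small percentage change in X, the percentage change in Y is approximately 2.00 times as large.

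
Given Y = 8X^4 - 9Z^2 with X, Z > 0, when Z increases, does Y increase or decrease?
Y decreases

Taking the partial derivative:
∂Y/∂Z = -18Z

∂Y/∂Z = -18Z < 0 (assuming positive values)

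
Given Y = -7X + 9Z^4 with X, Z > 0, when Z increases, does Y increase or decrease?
Y increases

Taking the partial derivative:
∂Y/∂Z = 36Z^3

∂Y/∂Z = 36Z^3 > 0 (assuming positive values)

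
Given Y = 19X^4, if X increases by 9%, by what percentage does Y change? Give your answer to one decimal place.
41.2%

For Y = 19X^4:
If X → X(1 + 0.09)
Then Y → Y · (1 + 0.09)^4
     ≈ Y · 1.4116

Percentage change = ((1 + 0.09)^4 − 1) × 100% ≈ 41.2%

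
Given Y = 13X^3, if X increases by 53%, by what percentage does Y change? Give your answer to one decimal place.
258.2%

For Y = 13X^3:
If X → X(1 + 0.53)
Then Y → Y · (1 + 0.53)^3
     ≈ Y · 3.5816

Percentage change = ((1 + 0.53)^3 − 1) × 100% ≈ 258.2%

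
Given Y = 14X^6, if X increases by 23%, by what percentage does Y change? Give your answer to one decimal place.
246.3%

For Y = 14X^6:
If X → X(1 + 0.23)
Then Y → Y · (1 + 0.23)^6
     ≈ Y · 3.4628

Percentage change = ((1 + 0.23)^6 − 1) × 100% ≈ 246.3%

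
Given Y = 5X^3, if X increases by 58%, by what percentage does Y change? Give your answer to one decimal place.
294.4%

For Y = 5X^3:
If X → X(1 + 0.58)
Then Y → Y · (1 + 0.58)^3
     ≈ Y · 3.9443

Percentage change = ((1 + 0.58)^3 − 1) × 100% ≈ 294.4%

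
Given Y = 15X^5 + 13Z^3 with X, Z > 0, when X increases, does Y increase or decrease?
Y increases

Taking the partial derivative:
∂Y/∂X = 75X^4

∂Y/∂X = 75X^4 > 0 (assuming positive values)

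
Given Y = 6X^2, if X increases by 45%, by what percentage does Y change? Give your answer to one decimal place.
110.3%

For Y = 6X^2:
If X → X(1 + 0.45)
Then Y → Y · (1 + 0.45)^2
     = Y · 2.1025

Percentage change = ((1 + 0.45)^2 − 1) × 100% ≈ 110.3%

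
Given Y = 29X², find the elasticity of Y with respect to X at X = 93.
Elasticity = 2

Elasticity = (dY/dX) · (X/Y)

dY/dX = 58·X
At X = 93: dY/dX = 5394, Y = 250821

Elasticity = 5394 · (93 / 250821) = 2

Interpretation: for a small percentage change in X, the percentage change in Y is approximately 2.00 times as large.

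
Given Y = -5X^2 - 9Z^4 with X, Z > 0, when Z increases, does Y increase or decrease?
Y decreases

Taking the partial derivative:
∂Y/∂Z = -36Z^3

∂Y/∂Z = -36Z^3 < 0 (assuming positive values)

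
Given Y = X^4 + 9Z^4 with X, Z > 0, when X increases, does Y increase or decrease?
Y increases

Taking the partial derivative:
∂Y/∂X = 4X^3

∂Y/∂X = 4X^3 > 0 (assuming positive values)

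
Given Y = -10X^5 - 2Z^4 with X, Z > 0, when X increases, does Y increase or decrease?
Y decreases

Taking the partial derivative:
∂Y/∂X = -50X^4

∂Y/∂X = -50X^4 < 0 (assuming positive values)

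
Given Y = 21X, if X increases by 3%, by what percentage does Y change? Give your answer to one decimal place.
3.0%

For Y = 21X:
If X → X(1 + 0.03)
Then Y → Y · (1 + 0.03)^1
     = Y · 1.0300

Percentage change = ((1 + 0.03)^1 − 1) × 100% = 3.0%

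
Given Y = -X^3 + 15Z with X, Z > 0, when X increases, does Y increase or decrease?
Y decreases

Taking the partial derivative:
∂Y/∂X = -3X^2

∂Y/∂X = -3X^2 < 0 (assuming positive values)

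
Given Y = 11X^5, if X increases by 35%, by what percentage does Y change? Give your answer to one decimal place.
348.4%

For Y = 11X^5:
If X → X(1 + 0.35)
Then Y → Y · (1 + 0.35)^5
     ≈ Y · 4.4840

Percentage change = ((1 + 0.35)^5 − 1) × 100% ≈ 348.4%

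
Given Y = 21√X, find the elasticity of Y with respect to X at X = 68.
Elasticity = 1/2

Elasticity = (dY/dX) · (X/Y)

dY/dX = 21/(2·√X)
At X = 68: dY/dX = 21·√17/68, Y = 42·√17

Elasticity = (21·√17/68) · (68 / (42·√17)) = 1/2

Interpretation: for a small percentage change in X, the percentage change in Y is approximately 0.50 times as large.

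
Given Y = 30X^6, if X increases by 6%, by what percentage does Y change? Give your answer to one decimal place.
41.9%

For Y = 30X^6:
If X → X(1 + 0.06)
Then Y → Y · (1 + 0.06)^6
     ≈ Y · 1.4185

Percentage change = ((1 + 0.06)^6 − 1) × 100% ≈ 41.9%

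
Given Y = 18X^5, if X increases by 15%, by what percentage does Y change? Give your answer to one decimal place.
101.1%

For Y = 18X^5:
If X → X(1 + 0.15)
Then Y → Y · (1 + 0.15)^5
     ≈ Y · 2.0114

Percentage change = ((1 + 0.15)^5 − 1) × 100% ≈ 101.1%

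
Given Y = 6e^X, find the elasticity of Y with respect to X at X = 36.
Elasticity = 36

Elasticity = (dY/dX) · (X/Y)

dY/dX = 6·e^X
At X = 36: dY/dX = 6·e^36, Y = 6·e^36

Elasticity = (6·e^36) · (36 / (6·e^36)) = 36

Interpretation: for a small percentage change in X, the percentage change in Y is approximately 36.00 times as large.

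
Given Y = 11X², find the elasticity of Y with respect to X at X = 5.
Elasticity = 2

Elasticity = (dY/dX) · (X/Y)

dY/dX = 22·X
At X = 5: dY/dX = 110, Y = 275

Elasticity = 110 · (5 / 275) = 2

Interpretation: for a small percentage change in X, the percentage change in Y is approximately 2.00 times as large.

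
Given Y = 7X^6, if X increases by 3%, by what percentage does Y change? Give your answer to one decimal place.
19.4%

For Y = 7X^6:
If X → X(1 + 0.03)
Then Y → Y · (1 + 0.03)^6
     ≈ Y · 1.1941

Percentage change = ((1 + 0.03)^6 − 1) × 100% ≈ 19.4%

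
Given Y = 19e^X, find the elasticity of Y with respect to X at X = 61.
Elasticity = 61

Elasticity = (dY/dX) · (X/Y)

dY/dX = 19·e^X
At X = 61: dY/dX = 19·e^61, Y = 19·e^61

Elasticity = (19·e^61) · (61 / (19·e^61)) = 61

Interpretation: for a small percentage change in X, the percentage change in Y is approximately 61.00 times as large.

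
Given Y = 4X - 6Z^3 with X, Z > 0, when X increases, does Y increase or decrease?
Y increases

Taking the partial derivative:
∂Y/∂X = 4

∂Y/∂X = 4 > 0 (assuming positive values)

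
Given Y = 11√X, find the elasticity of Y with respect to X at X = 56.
Elasticity = 1/2

Elasticity = (dY/dX) · (X/Y)

dY/dX = 11/(2·√X)
At X = 56: dY/dX = 11·√14/56, Y = 22·√14

Elasticity = (11·√14/56) · (56 / (22·√14)) = 1/2

Interpretation: for a small percentage change in X, the percentage change in Y is approximately 0.50 times as large.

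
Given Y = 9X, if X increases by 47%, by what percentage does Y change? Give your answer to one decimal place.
47.0%

For Y = 9X:
If X → X(1 + 0.47)
Then Y → Y · (1 + 0.47)^1
     = Y · 1.4700

Percentage change = ((1 + 0.47)^1 − 1) × 100% = 47.0%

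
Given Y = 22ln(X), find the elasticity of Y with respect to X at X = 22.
Elasticity = 1/ln(22) ≈ 0.3235

Elasticity = (dY/dX) · (X/Y)

dY/dX = 22/X
At X = 22: dY/dX = 1, Y = 22·ln(22)

Elasticity = 1 · (22 / (22·ln(22))) = 1/ln(22) ≈ 0.3235

Interpretation: for a small percentage change in X, the percentage change in Y is approximately 0.32 times as large.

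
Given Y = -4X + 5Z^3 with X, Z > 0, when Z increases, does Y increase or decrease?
Y increases

Taking the partial derivative:
∂Y/∂Z = 15Z^2

∂Y/∂Z = 15Z^2 > 0 (assuming positive values)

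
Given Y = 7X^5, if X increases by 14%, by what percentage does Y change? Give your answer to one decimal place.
92.5%

For Y = 7X^5:
If X → X(1 + 0.14)
Then Y → Y · (1 + 0.14)^5
     ≈ Y · 1.9254

Percentage change = ((1 + 0.14)^5 − 1) × 100% ≈ 92.5%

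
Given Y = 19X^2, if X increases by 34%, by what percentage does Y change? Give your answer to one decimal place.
79.6%

For Y = 19X^2:
If X → X(1 + 0.34)
Then Y → Y · (1 + 0.34)^2
     = Y · 1.7956

Percentage change = ((1 + 0.34)^2 − 1) × 100% ≈ 79.6%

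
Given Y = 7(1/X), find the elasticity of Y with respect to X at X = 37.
Elasticity = -1

Elasticity = (dY/dX) · (X/Y)

dY/dX = -7/X²
At X = 37: dY/dX = -7/1369, Y = 7/37

Elasticity = (-7/1369) · (37 / (7/37)) = -1

Interpretation: for a small percentage change in X, the percentage change in Y is approximately -1.00 times as large.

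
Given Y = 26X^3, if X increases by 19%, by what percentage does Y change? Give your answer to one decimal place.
68.5%

For Y = 26X^3:
If X → X(1 + 0.19)
Then Y → Y · (1 + 0.19)^3
     ≈ Y · 1.6852

Percentage change = ((1 + 0.19)^3 − 1) × 100% ≈ 68.5%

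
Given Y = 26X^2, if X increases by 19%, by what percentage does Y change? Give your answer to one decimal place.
41.6%

For Y = 26X^2:
If X → X(1 + 0.19)
Then Y → Y · (1 + 0.19)^2
     = Y · 1.4161

Percentage change = ((1 + 0.19)^2 − 1) × 100% ≈ 41.6%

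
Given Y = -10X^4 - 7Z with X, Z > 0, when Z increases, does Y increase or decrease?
Y decreases

Taking the partial derivative:
∂Y/∂Z = -7

∂Y/∂Z = -7 < 0 (assuming positive values)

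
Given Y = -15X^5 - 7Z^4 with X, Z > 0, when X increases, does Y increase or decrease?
Y decreases

Taking the partial derivative:
∂Y/∂X = -75X^4

∂Y/∂X = -75X^4 < 0 (assuming positive values)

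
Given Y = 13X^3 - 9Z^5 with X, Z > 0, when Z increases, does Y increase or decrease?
Y decreases

Taking the partial derivative:
∂Y/∂Z = -45Z^4

∂Y/∂Z = -45Z^4 < 0 (assuming positive values)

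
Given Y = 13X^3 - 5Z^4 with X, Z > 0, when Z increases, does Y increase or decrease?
Y decreases

Taking the partial derivative:
∂Y/∂Z = -20Z^3

∂Y/∂Z = -20Z^3 < 0 (assuming positive values)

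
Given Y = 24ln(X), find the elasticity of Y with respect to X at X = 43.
Elasticity = 1/ln(43) ≈ 0.2659

Elasticity = (dY/dX) · (X/Y)

dY/dX = 24/X
At X = 43: dY/dX = 24/43, Y = 24·ln(43)

Elasticity = (24/43) · (43 / (24·ln(43))) = 1/ln(43) ≈ 0.2659

Interpretation: for a small percentage change in X, the percentage change in Y is approximately 0.27 times as large.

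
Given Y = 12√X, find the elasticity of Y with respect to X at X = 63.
Elasticity = 1/2

Elasticity = (dY/dX) · (X/Y)

dY/dX = 6/√X
At X = 63: dY/dX = 2·√7/7, Y = 36·√7

Elasticity = (2·√7/7) · (63 / (36·√7)) = 1/2

Interpretation: for a small percentage change in X, the percentage change in Y is approximately 0.50 times as large.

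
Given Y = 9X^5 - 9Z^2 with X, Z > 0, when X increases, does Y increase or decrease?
Y increases

Taking the partial derivative:
∂Y/∂X = 45X^4

∂Y/∂X = 45X^4 > 0 (assuming positive values)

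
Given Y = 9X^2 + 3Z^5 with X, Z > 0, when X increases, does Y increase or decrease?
Y increases

Taking the partial derivative:
∂Y/∂X = 18X

∂Y/∂X = 18X > 0 (assuming positive values)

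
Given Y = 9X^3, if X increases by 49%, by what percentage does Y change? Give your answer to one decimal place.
230.8%

For Y = 9X^3:
If X → X(1 + 0.49)
Then Y → Y · (1 + 0.49)^3
     ≈ Y · 3.3079

Percentage change = ((1 + 0.49)^3 − 1) × 100% ≈ 230.8%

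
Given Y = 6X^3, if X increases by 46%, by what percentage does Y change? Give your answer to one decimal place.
211.2%

For Y = 6X^3:
If X → X(1 + 0.46)
Then Y → Y · (1 + 0.46)^3
     ≈ Y · 3.1121

Percentage change = ((1 + 0.46)^3 − 1) × 100% ≈ 211.2%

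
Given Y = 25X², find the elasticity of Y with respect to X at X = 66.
Elasticity = 2

Elasticity = (dY/dX) · (X/Y)

dY/dX = 50·X
At X = 66: dY/dX = 3300, Y = 108900

Elasticity = 3300 · (66 / 108900) = 2

Interpretation: for a small percentage change in X, the percentage change in Y is approximately 2.00 times as large.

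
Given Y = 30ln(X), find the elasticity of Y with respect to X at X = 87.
Elasticity = 1/ln(87) ≈ 0.2239

Elasticity = (dY/dX) · (X/Y)

dY/dX = 30/X
At X = 87: dY/dX = 10/29, Y = 30·ln(87)

Elasticity = (10/29) · (87 / (30·ln(87))) = 1/ln(87) ≈ 0.2239

Interpretation: for a small percentage change in X, the percentage change in Y is approximately 0.22 times as large.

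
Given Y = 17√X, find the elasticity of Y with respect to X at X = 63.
Elasticity = 1/2

Elasticity = (dY/dX) · (X/Y)

dY/dX = 17/(2·√X)
At X = 63: dY/dX = 17·√7/42, Y = 51·√7

Elasticity = (17·√7/42) · (63 / (51·√7)) = 1/2

Interpretation: for a small percentage change in X, the percentage change in Y is approximately 0.50 times as large.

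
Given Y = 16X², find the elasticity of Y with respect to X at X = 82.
Elasticity = 2

Elasticity = (dY/dX) · (X/Y)

dY/dX = 32·X
At X = 82: dY/dX = 2624, Y = 107584

Elasticity = 2624 · (82 / 107584) = 2

Interpretation: for a small percentage change in X, the percentage change in Y is approximately 2.00 times as large.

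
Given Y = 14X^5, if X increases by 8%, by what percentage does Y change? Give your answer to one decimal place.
46.9%

For Y = 14X^5:
If X → X(1 + 0.08)
Then Y → Y · (1 + 0.08)^5
     ≈ Y · 1.4693

Percentage change = ((1 + 0.08)^5 − 1) × 100% ≈ 46.9%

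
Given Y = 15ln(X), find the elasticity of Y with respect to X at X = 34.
Elasticity = 1/ln(34) ≈ 0.2836

Elasticity = (dY/dX) · (X/Y)

dY/dX = 15/X
At X = 34: dY/dX = 15/34, Y = 15·ln(34)

Elasticity = (15/34) · (34 / (15·ln(34))) = 1/ln(34) ≈ 0.2836

Interpretation: for a small percentage change in X, the percentage change in Y is approximately 0.28 times as large.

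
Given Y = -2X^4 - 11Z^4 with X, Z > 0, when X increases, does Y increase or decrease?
Y decreases

Taking the partial derivative:
∂Y/∂X = -8X^3

∂Y/∂X = -8X^3 < 0 (assuming positive values)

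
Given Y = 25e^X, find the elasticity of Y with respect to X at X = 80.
Elasticity = 80

Elasticity = (dY/dX) · (X/Y)

dY/dX = 25·e^X
At X = 80: dY/dX = 25·e^80, Y = 25·e^80

Elasticity = (25·e^80) · (80 / (25·e^80)) = 80

Interpretation: for a small percentage change in X, the percentage change in Y is approximately 80.00 times as large.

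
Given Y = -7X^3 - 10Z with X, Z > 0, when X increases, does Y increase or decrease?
Y decreases

Taking the partial derivative:
∂Y/∂X = -21X^2

∂Y/∂X = -21X^2 < 0 (assuming positive values)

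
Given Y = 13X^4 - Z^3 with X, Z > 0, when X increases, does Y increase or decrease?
Y increases

Taking the partial derivative:
∂Y/∂X = 52X^3

∂Y/∂X = 52X^3 > 0 (assuming positive values)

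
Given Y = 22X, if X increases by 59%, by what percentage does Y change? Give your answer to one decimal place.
59.0%

For Y = 22X:
If X → X(1 + 0.59)
Then Y → Y · (1 + 0.59)^1
     = Y · 1.5900

Percentage change = ((1 + 0.59)^1 − 1) × 100% = 59.0%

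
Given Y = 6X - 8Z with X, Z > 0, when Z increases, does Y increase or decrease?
Y decreases

Taking the partial derivative:
∂Y/∂Z = -8

∂Y/∂Z = -8 < 0 (assuming positive values)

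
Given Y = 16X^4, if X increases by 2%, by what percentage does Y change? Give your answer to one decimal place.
8.2%

For Y = 16X^4:
If X → X(1 + 0.02)
Then Y → Y · (1 + 0.02)^4
     ≈ Y · 1.0824

Percentage change = ((1 + 0.02)^4 − 1) × 100% ≈ 8.2%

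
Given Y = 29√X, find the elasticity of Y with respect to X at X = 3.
Elasticity = 1/2

Elasticity = (dY/dX) · (X/Y)

dY/dX = 29/(2·√X)
At X = 3: dY/dX = 29·√3/6, Y = 29·√3

Elasticity = (29·√3/6) · (3 / (29·√3)) = 1/2

Interpretation: for a small percentage change in X, the percentage change in Y is approximately 0.50 times as large.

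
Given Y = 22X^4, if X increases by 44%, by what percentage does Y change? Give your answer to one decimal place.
330.0%

For Y = 22X^4:
If X → X(1 + 0.44)
Then Y → Y · (1 + 0.44)^4
     ≈ Y · 4.2998

Percentage change = ((1 + 0.44)^4 − 1) × 100% ≈ 330.0%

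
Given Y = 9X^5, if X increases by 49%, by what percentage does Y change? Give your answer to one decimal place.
634.4%

For Y = 9X^5:
If X → X(1 + 0.49)
Then Y → Y · (1 + 0.49)^5
     ≈ Y · 7.3440

Percentage change = ((1 + 0.49)^5 − 1) × 100% ≈ 634.4%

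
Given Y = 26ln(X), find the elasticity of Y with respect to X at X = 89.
Elasticity = 1/ln(89) ≈ 0.2228

Elasticity = (dY/dX) · (X/Y)

dY/dX = 26/X
At X = 89: dY/dX = 26/89, Y = 26·ln(89)

Elasticity = (26/89) · (89 / (26·ln(89))) = 1/ln(89) ≈ 0.2228

Interpretation: for a small percentage change in X, the percentage change in Y is approximately 0.22 times as large.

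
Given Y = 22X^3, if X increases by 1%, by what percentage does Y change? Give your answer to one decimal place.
3.0%

For Y = 22X^3:
If X → X(1 + 0.01)
Then Y → Y · (1 + 0.01)^3
     ≈ Y · 1.0303

Percentage change = ((1 + 0.01)^3 − 1) × 100% ≈ 3.0%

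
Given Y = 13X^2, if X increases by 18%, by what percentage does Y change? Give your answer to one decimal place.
39.2%

For Y = 13X^2:
If X → X(1 + 0.18)
Then Y → Y · (1 + 0.18)^2
     = Y · 1.3924

Percentage change = ((1 + 0.18)^2 − 1) × 100% ≈ 39.2%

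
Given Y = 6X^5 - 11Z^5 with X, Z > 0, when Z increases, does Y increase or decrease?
Y decreases

Taking the partial derivative:
∂Y/∂Z = -55Z^4

∂Y/∂Z = -55Z^4 < 0 (assuming positive values)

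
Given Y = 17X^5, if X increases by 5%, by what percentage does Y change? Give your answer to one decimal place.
27.6%

For Y = 17X^5:
If X → X(1 + 0.05)
Then Y → Y · (1 + 0.05)^5
     ≈ Y · 1.2763

Percentage change = ((1 + 0.05)^5 − 1) × 100% ≈ 27.6%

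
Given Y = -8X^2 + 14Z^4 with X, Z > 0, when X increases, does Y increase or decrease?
Y decreases

Taking the partial derivative:
∂Y/∂X = -16X

∂Y/∂X = -16X < 0 (assuming positive values)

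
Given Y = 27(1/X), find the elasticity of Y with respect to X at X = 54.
Elasticity = -1

Elasticity = (dY/dX) · (X/Y)

dY/dX = -27/X²
At X = 54: dY/dX = -1/108, Y = 1/2

Elasticity = (-1/108) · (54 / (1/2)) = -1

Interpretation: for a small percentage change in X, the percentage change in Y is approximately -1.00 times as large.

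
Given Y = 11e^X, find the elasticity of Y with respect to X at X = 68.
Elasticity = 68

Elasticity = (dY/dX) · (X/Y)

dY/dX = 11·e^X
At X = 68: dY/dX = 11·e^68, Y = 11·e^68

Elasticity = (11·e^68) · (68 / (11·e^68)) = 68

Interpretation: for a small percentage change in X, the percentage change in Y is approximately 68.00 times as large.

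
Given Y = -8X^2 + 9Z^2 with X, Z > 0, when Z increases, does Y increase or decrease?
Y increases

Taking the partial derivative:
∂Y/∂Z = 18Z

∂Y/∂Z = 18Z > 0 (assuming positive values)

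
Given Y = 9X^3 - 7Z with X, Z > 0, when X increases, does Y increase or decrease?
Y increases

Taking the partial derivative:
∂Y/∂X = 27X^2

∂Y/∂X = 27X^2 > 0 (assuming positive values)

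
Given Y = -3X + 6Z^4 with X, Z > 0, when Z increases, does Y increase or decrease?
Y increases

Taking the partial derivative:
∂Y/∂Z = 24Z^3

∂Y/∂Z = 24Z^3 > 0 (assuming positive values)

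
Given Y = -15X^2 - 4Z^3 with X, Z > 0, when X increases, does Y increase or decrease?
Y decreases

Taking the partial derivative:
∂Y/∂X = -30X

∂Y/∂X = -30X < 0 (assuming positive values)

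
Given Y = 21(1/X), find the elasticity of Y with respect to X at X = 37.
Elasticity = -1

Elasticity = (dY/dX) · (X/Y)

dY/dX = -21/X²
At X = 37: dY/dX = -21/1369, Y = 21/37

Elasticity = (-21/1369) · (37 / (21/37)) = -1

Interpretation: for a small percentage change in X, the percentage change in Y is approximately -1.00 times as large.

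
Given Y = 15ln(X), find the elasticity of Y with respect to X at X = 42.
Elasticity = 1/ln(42) ≈ 0.2675

Elasticity = (dY/dX) · (X/Y)

dY/dX = 15/X
At X = 42: dY/dX = 5/14, Y = 15·ln(42)

Elasticity = (5/14) · (42 / (15·ln(42))) = 1/ln(42) ≈ 0.2675

Interpretation: for a small percentage change in X, the percentage change in Y is approximately 0.27 times as large.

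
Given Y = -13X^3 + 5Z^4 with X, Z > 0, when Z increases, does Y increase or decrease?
Y increases

Taking the partial derivative:
∂Y/∂Z = 20Z^3

∂Y/∂Z = 20Z^3 > 0 (assuming positive values)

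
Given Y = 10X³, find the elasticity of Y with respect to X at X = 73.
Elasticity = 3

Elasticity = (dY/dX) · (X/Y)

dY/dX = 30·X²
At X = 73: dY/dX = 159870, Y = 3890170

Elasticity = 159870 · (73 / 3890170) = 3

Interpretation: for a small percentage change in X, the percentage change in Y is approximately 3.00 times as large.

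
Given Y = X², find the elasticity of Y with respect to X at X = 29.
Elasticity = 2

Elasticity = (dY/dX) · (X/Y)

dY/dX = 2·X
At X = 29: dY/dX = 58, Y = 841

Elasticity = 58 · (29 / 841) = 2

Interpretation: for a small percentage change in X, the percentage change in Y is approximately 2.00 times as large.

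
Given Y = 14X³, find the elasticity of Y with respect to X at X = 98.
Elasticity = 3

Elasticity = (dY/dX) · (X/Y)

dY/dX = 42·X²
At X = 98: dY/dX = 403368, Y = 13176688

Elasticity = 403368 · (98 / 13176688) = 3

Interpretation: for a small percentage change in X, the percentage change in Y is approximately 3.00 times as large.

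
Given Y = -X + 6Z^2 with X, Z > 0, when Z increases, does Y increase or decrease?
Y increases

Taking the partial derivative:
∂Y/∂Z = 12Z

∂Y/∂Z = 12Z > 0 (assuming positive values)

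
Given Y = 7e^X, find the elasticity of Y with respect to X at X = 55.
Elasticity = 55

Elasticity = (dY/dX) · (X/Y)

dY/dX = 7·e^X
At X = 55: dY/dX = 7·e^55, Y = 7·e^55

Elasticity = (7·e^55) · (55 / (7·e^55)) = 55

Interpretation: for a small percentage change in X, the percentage change in Y is approximately 55.00 times as large.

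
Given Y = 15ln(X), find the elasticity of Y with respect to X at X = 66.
Elasticity = 1/ln(66) ≈ 0.2387

Elasticity = (dY/dX) · (X/Y)

dY/dX = 15/X
At X = 66: dY/dX = 5/22, Y = 15·ln(66)

Elasticity = (5/22) · (66 / (15·ln(66))) = 1/ln(66) ≈ 0.2387

Interpretation: for a small percentage change in X, the percentage change in Y is approximately 0.24 times as large.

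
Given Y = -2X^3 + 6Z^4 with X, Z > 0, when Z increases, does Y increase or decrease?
Y increases

Taking the partial derivative:
∂Y/∂Z = 24Z^3

∂Y/∂Z = 24Z^3 > 0 (assuming positive values)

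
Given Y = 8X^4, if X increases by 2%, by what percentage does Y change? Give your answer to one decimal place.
8.2%

For Y = 8X^4:
If X → X(1 + 0.02)
Then Y → Y · (1 + 0.02)^4
     ≈ Y · 1.0824

Percentage change = ((1 + 0.02)^4 − 1) × 100% ≈ 8.2%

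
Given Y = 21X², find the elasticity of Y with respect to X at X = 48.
Elasticity = 2

Elasticity = (dY/dX) · (X/Y)

dY/dX = 42·X
At X = 48: dY/dX = 2016, Y = 48384

Elasticity = 2016 · (48 / 48384) = 2

Interpretation: for a small percentage change in X, the percentage change in Y is approximately 2.00 times as large.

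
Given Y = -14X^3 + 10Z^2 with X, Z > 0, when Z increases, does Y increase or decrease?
Y increases

Taking the partial derivative:
∂Y/∂Z = 20Z

∂Y/∂Z = 20Z > 0 (assuming positive values)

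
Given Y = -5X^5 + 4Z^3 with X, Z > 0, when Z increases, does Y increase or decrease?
Y increases

Taking the partial derivative:
∂Y/∂Z = 12Z^2

∂Y/∂Z = 12Z^2 > 0 (assuming positive values)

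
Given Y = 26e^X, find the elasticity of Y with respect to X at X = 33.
Elasticity = 33

Elasticity = (dY/dX) · (X/Y)

dY/dX = 26·e^X
At X = 33: dY/dX = 26·e^33, Y = 26·e^33

Elasticity = (26·e^33) · (33 / (26·e^33)) = 33

Interpretation: for a small percentage change in X, the percentage change in Y is approximately 33.00 times as large.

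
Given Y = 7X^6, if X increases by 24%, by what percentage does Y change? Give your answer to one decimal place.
263.5%

For Y = 7X^6:
If X → X(1 + 0.24)
Then Y → Y · (1 + 0.24)^6
     ≈ Y · 3.6352

Percentage change = ((1 + 0.24)^6 − 1) × 100% ≈ 263.5%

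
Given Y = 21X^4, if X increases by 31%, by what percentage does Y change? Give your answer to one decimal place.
194.5%

For Y = 21X^4:
If X → X(1 + 0.31)
Then Y → Y · (1 + 0.31)^4
     ≈ Y · 2.9450

Percentage change = ((1 + 0.31)^4 − 1) × 100% ≈ 194.5%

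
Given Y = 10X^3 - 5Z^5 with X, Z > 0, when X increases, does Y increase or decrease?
Y increases

Taking the partial derivative:
∂Y/∂X = 30X^2

∂Y/∂X = 30X^2 > 0 (assuming positive values)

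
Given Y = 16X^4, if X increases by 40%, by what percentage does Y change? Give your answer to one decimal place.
284.2%

For Y = 16X^4:
If X → X(1 + 0.4)
Then Y → Y · (1 + 0.4)^4
     = Y · 3.8416

Percentage change = ((1 + 0.4)^4 − 1) × 100% ≈ 284.2%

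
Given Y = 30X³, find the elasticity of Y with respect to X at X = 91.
Elasticity = 3

Elasticity = (dY/dX) · (X/Y)

dY/dX = 90·X²
At X = 91: dY/dX = 745290, Y = 22607130

Elasticity = 745290 · (91 / 22607130) = 3

Interpretation: for a small percentage change in X, the percentage change in Y is approximately 3.00 times as large.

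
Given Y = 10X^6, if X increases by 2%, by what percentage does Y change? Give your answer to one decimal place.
12.6%

For Y = 10X^6:
If X → X(1 + 0.02)
Then Y → Y · (1 + 0.02)^6
     ≈ Y · 1.1262

Percentage change = ((1 + 0.02)^6 − 1) × 100% ≈ 12.6%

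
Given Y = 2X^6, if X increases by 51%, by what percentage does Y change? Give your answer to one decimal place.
1085.4%

For Y = 2X^6:
If X → X(1 + 0.51)
Then Y → Y · (1 + 0.51)^6
     ≈ Y · 11.8539

Percentage change = ((1 + 0.51)^6 − 1) × 100% ≈ 1085.4%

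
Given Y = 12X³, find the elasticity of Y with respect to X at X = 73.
Elasticity = 3

Elasticity = (dY/dX) · (X/Y)

dY/dX = 36·X²
At X = 73: dY/dX = 191844, Y = 4668204

Elasticity = 191844 · (73 / 4668204) = 3

Interpretation: for a small percentage change in X, the percentage change in Y is approximately 3.00 times as large.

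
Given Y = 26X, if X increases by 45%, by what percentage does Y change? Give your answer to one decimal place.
45.0%

For Y = 26X:
If X → X(1 + 0.45)
Then Y → Y · (1 + 0.45)^1
     = Y · 1.4500

Percentage change = ((1 + 0.45)^1 − 1) × 100% = 45.0%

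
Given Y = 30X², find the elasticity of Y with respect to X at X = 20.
Elasticity = 2

Elasticity = (dY/dX) · (X/Y)

dY/dX = 60·X
At X = 20: dY/dX = 1200, Y = 12000

Elasticity = 1200 · (20 / 12000) = 2

Interpretation: for a small percentage change in X, the percentage change in Y is approximately 2.00 times as large.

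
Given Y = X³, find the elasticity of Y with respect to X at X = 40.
Elasticity = 3

Elasticity = (dY/dX) · (X/Y)

dY/dX = 3·X²
At X = 40: dY/dX = 4800, Y = 64000

Elasticity = 4800 · (40 / 64000) = 3

Interpretation: for a small percentage change in X, the percentage change in Y is approximately 3.00 times as large.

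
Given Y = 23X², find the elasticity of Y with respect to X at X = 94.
Elasticity = 2

Elasticity = (dY/dX) · (X/Y)

dY/dX = 46·X
At X = 94: dY/dX = 4324, Y = 203228

Elasticity = 4324 · (94 / 203228) = 2

Interpretation: for a small percentage change in X, the percentage change in Y is approximately 2.00 times as large.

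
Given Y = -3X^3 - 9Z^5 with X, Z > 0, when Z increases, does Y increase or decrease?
Y decreases

Taking the partial derivative:
∂Y/∂Z = -45Z^4

∂Y/∂Z = -45Z^4 < 0 (assuming positive values)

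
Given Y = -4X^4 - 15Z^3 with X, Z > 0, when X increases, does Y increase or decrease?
Y decreases

Taking the partial derivative:
∂Y/∂X = -16X^3

∂Y/∂X = -16X^3 < 0 (assuming positive values)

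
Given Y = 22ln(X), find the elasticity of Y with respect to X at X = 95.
Elasticity = 1/ln(95) ≈ 0.2196

Elasticity = (dY/dX) · (X/Y)

dY/dX = 22/X
At X = 95: dY/dX = 22/95, Y = 22·ln(95)

Elasticity = (22/95) · (95 / (22·ln(95))) = 1/ln(95) ≈ 0.2196

Interpretation: for a small percentage change in X, the percentage change in Y is approximately 0.22 times as large.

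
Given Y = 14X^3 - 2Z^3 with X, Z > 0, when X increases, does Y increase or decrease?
Y increases

Taking the partial derivative:
∂Y/∂X = 42X^2

∂Y/∂X = 42X^2 > 0 (assuming positive values)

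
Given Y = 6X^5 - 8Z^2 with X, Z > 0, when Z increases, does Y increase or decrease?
Y decreases

Taking the partial derivative:
∂Y/∂Z = -16Z

∂Y/∂Z = -16Z < 0 (assuming positive values)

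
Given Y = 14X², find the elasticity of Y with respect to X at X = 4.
Elasticity = 2

Elasticity = (dY/dX) · (X/Y)

dY/dX = 28·X
At X = 4: dY/dX = 112, Y = 224

Elasticity = 112 · (4 / 224) = 2

Interpretation: for a small percentage change in X, the percentage change in Y is approximately 2.00 times as large.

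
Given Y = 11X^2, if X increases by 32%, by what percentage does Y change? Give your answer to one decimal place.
74.2%

For Y = 11X^2:
If X → X(1 + 0.32)
Then Y → Y · (1 + 0.32)^2
     = Y · 1.7424

Percentage change = ((1 + 0.32)^2 − 1) × 100% ≈ 74.2%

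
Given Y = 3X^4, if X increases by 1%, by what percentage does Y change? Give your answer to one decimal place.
4.1%

For Y = 3X^4:
If X → X(1 + 0.01)
Then Y → Y · (1 + 0.01)^4
     ≈ Y · 1.0406

Percentage change = ((1 + 0.01)^4 − 1) × 100% ≈ 4.1%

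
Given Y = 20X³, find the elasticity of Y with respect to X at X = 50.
Elasticity = 3

Elasticity = (dY/dX) · (X/Y)

dY/dX = 60·X²
At X = 50: dY/dX = 150000, Y = 2500000

Elasticity = 150000 · (50 / 2500000) = 3

Interpretation: for a small percentage change in X, the percentage change in Y is approximately 3.00 times as large.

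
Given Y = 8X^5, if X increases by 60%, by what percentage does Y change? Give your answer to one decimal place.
948.6%

For Y = 8X^5:
If X → X(1 + 0.6)
Then Y → Y · (1 + 0.6)^5
     ≈ Y · 10.4858

Percentage change = ((1 + 0.6)^5 − 1) × 100% ≈ 948.6%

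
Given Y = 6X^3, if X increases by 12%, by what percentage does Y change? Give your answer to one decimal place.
40.5%

For Y = 6X^3:
If X → X(1 + 0.12)
Then Y → Y · (1 + 0.12)^3
     ≈ Y · 1.4049

Percentage change = ((1 + 0.12)^3 − 1) × 100% ≈ 40.5%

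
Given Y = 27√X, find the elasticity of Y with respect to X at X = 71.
Elasticity = 1/2

Elasticity = (dY/dX) · (X/Y)

dY/dX = 27/(2·√X)
At X = 71: dY/dX = 27·√71/142, Y = 27·√71

Elasticity = (27·√71/142) · (71 / (27·√71)) = 1/2

Interpretation: for a small percentage change in X, the percentage change in Y is approximately 0.50 times as large.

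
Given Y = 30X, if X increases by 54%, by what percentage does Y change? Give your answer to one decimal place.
54.0%

For Y = 30X:
If X → X(1 + 0.54)
Then Y → Y · (1 + 0.54)^1
     = Y · 1.5400

Percentage change = ((1 + 0.54)^1 − 1) × 100% = 54.0%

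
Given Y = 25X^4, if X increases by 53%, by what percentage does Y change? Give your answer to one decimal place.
448.0%

For Y = 25X^4:
If X → X(1 + 0.53)
Then Y → Y · (1 + 0.53)^4
     ≈ Y · 5.4798

Percentage change = ((1 + 0.53)^4 − 1) × 100% ≈ 448.0%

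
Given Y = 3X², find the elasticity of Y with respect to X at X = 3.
Elasticity = 2

Elasticity = (dY/dX) · (X/Y)

dY/dX = 6·X
At X = 3: dY/dX = 18, Y = 27

Elasticity = 18 · (3 / 27) = 2

Interpretation: for a small percentage change in X, the percentage change in Y is approximately 2.00 times as large.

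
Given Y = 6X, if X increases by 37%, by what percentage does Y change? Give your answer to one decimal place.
37.0%

For Y = 6X:
If X → X(1 + 0.37)
Then Y → Y · (1 + 0.37)^1
     = Y · 1.3700

Percentage change = ((1 + 0.37)^1 − 1) × 100% = 37.0%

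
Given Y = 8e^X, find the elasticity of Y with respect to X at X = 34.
Elasticity = 34

Elasticity = (dY/dX) · (X/Y)

dY/dX = 8·e^X
At X = 34: dY/dX = 8·e^34, Y = 8·e^34

Elasticity = (8·e^34) · (34 / (8·e^34)) = 34

Interpretation: for a small percentage change in X, the percentage change in Y is approximately 34.00 times as large.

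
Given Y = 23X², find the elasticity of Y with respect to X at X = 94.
Elasticity = 2

Elasticity = (dY/dX) · (X/Y)

dY/dX = 46·X
At X = 94: dY/dX = 4324, Y = 203228

Elasticity = 4324 · (94 / 203228) = 2

Interpretation: for a small percentage change in X, the percentage change in Y is approximately 2.00 times as large.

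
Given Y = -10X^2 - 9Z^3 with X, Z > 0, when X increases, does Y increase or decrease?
Y decreases

Taking the partial derivative:
∂Y/∂X = -20X

∂Y/∂X = -20X < 0 (assuming positive values)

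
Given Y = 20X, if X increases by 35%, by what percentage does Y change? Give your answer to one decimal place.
35.0%

For Y = 20X:
If X → X(1 + 0.35)
Then Y → Y · (1 + 0.35)^1
     = Y · 1.3500

Percentage change = ((1 + 0.35)^1 − 1) × 100% = 35.0%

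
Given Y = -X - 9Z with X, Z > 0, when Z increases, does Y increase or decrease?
Y decreases

Taking the partial derivative:
∂Y/∂Z = -9

∂Y/∂Z = -9 < 0 (assuming positive values)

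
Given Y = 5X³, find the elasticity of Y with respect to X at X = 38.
Elasticity = 3

Elasticity = (dY/dX) · (X/Y)

dY/dX = 15·X²
At X = 38: dY/dX = 21660, Y = 274360

Elasticity = 21660 · (38 / 274360) = 3

Interpretation: for a small percentage change in X, the percentage change in Y is approximately 3.00 times as large.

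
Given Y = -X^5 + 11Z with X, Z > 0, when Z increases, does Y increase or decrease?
Y increases

Taking the partial derivative:
∂Y/∂Z = 11

∂Y/∂Z = 11 > 0 (assuming positive values)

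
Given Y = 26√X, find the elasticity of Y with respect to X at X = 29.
Elasticity = 1/2

Elasticity = (dY/dX) · (X/Y)

dY/dX = 13/√X
At X = 29: dY/dX = 13·√29/29, Y = 26·√29

Elasticity = (13·√29/29) · (29 / (26·√29)) = 1/2

Interpretation: for a small percentage change in X, the percentage change in Y is approximately 0.50 times as large.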